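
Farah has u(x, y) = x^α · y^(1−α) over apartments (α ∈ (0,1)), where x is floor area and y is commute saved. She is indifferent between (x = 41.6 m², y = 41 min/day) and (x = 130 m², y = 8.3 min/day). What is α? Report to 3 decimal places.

α ≈ 0.584

Set the two utilities equal: 41.6^α·41^(1−α) = 130^α·8.3^(1−α).
Taking logs: α·ln 41.6 + (1−α)·ln 41 = α·ln 130 + (1−α)·ln 8.3, i.e. α·-1.139434 = (1−α)·-1.597317.
With A = -1.139434 and B = -1.597317: α·A = (1−α)·B, so α = B/(A+B) = -1.597317/-2.736751 ≈ 0.584.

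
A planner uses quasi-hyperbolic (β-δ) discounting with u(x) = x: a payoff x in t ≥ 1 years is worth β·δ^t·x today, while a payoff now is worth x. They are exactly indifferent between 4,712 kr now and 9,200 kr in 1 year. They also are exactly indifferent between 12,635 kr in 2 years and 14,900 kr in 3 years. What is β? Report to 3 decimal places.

β ≈ 0.604

Both payoffs in the second observation are in the future, so β drops out: δ^2·12635 = δ^3·14900 ⇒ δ = 12635/14900 = 0.84799.
The first indifference: 4712 = β·δ·9200, so β = 4712/(δ·9200) = 4712/(0.84799·9200) ≈ 0.604.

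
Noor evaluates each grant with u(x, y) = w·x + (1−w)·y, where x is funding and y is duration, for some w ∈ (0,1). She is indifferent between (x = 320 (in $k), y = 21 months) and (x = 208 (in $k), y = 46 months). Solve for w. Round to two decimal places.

Equating utilities: w·320 + (1−w)·21 = w·208 + (1−w)·46.
Collecting terms: w·112 = (1−w)·25.
Hence w = 25/(112+25) = 25/137 = 0.18.

w = 0.18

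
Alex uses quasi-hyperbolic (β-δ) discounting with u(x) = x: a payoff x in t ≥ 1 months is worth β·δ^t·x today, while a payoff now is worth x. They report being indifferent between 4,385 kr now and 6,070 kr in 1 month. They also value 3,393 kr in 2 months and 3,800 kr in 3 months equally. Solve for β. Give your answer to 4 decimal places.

Both payoffs in the second observation are in the future, so β drops out: δ^2·3393 = δ^3·3800 ⇒ δ = 3393/3800 = 0.89289.
The first indifference: 4385 = β·δ·6070, so β = 4385/(δ·6070) = 4385/(0.89289·6070) ≈ 0.8091.

β ≈ 0.8091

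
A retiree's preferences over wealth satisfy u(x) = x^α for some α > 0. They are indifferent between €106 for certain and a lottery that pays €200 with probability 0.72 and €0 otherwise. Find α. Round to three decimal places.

The lottery's expected utility is 0.72·u(200) + 0.28·u(0) = 0.72·200^α (since u(0) = 0 for α > 0).
Equating: 106^α = 0.72·200^α, i.e. 0.5300^α = 0.72.
α = ln(0.72) / ln(106/200) = -0.328504/-0.634878 ≈ 0.517.

α ≈ 0.517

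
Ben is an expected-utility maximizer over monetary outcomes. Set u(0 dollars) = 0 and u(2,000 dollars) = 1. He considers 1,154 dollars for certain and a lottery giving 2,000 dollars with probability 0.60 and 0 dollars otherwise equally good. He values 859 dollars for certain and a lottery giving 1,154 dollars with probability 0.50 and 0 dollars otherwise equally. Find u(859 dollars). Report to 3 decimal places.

0.300

From the first indifference, u(1,154 dollars) = 0.60·u(2,000 dollars) + 0.40·u(0 dollars) = 0.60·1 + 0.40·0 = 0.60.
Chaining: u(859 dollars) = 0.50·0.60 + 0.50·0.00 = 0.3000.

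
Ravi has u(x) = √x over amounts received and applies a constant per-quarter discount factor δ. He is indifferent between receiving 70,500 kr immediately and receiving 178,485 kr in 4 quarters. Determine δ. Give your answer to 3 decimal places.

δ ≈ 0.890

Indifference means u(70500) = δ^4 · u(178485), so δ^4 = u(70500)/u(178485).
With u(x) = √x: δ^4 = √70500/√178485 = √(70500/178485) = 0.62848.
So δ = 0.62848^(1/4) ≈ 0.890.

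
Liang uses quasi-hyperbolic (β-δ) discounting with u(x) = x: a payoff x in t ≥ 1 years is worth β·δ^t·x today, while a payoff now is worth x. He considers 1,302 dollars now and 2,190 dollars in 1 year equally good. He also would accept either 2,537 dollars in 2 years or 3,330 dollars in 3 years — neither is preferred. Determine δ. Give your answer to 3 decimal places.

δ ≈ 0.762

Both payoffs in the second observation are in the future, so β drops out: δ^2·2537 = δ^3·3330 ⇒ δ = 2537/3330 = 0.76186.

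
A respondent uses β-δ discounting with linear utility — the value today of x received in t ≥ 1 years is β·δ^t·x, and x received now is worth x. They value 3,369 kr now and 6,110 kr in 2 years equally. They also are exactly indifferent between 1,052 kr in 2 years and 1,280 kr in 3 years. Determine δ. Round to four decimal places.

Both payoffs in the second observation are in the future, so β drops out: δ^2·1052 = δ^3·1280 ⇒ δ = 1052/1280 = 0.82188.

δ ≈ 0.8219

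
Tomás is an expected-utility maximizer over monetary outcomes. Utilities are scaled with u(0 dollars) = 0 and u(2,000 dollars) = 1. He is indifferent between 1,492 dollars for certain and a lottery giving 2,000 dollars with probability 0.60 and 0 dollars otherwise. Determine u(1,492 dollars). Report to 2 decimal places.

0.60

u(1,492 dollars) equals the lottery's expected utility: 0.60·1 + 0.40·0 = 0.60.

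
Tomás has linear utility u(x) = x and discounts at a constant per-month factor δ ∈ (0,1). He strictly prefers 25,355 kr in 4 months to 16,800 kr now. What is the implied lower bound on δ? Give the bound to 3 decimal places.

δ > 0.902

The preference means 16800 < δ^4·25355.
So δ^4 > 16800/25355 = 0.66259; taking the 4th root of both positive sides preserves the inequality.
δ > (16800/25355)^(1/4) ≈ 0.902.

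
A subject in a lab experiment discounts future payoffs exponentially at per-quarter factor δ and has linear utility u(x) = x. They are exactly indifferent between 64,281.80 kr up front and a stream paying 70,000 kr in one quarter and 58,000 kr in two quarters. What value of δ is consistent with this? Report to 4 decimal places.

δ ≈ 0.6100

The stream is worth 70000δ + 58000δ² today, so 70000δ + 58000δ² = 64281.80.
So 58000δ² + 70000δ − 64281.80 = 0.
The positive root is δ = [−70000 + √(70000² + 4·58000·64281.80)] / (2·58000) = (−70000 + 140760.000)/116000 ≈ 0.6100.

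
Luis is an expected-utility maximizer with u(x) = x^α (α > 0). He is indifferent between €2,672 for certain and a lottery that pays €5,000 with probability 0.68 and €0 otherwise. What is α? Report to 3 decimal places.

Since u(0) = 0, the lottery's EU is 0.68·5000^α.
Equating: 2672^α = 0.68·5000^α, i.e. 0.5344^α = 0.68.
Taking logs: α·ln(2672/5000) = ln(0.68), so α = -0.385662 / -0.626611 ≈ 0.615.

α ≈ 0.615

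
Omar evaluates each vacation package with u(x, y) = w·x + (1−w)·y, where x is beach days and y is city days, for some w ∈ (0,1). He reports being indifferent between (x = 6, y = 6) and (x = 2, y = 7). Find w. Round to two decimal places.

w = 0.20

u(6,6) = u(2,7) means w·6 + (1−w)·6 = w·2 + (1−w)·7.
Rearranging, 4·w − 1·(1−w) = 0.
Hence w = 1/(4+1) = 1/5 = 0.20.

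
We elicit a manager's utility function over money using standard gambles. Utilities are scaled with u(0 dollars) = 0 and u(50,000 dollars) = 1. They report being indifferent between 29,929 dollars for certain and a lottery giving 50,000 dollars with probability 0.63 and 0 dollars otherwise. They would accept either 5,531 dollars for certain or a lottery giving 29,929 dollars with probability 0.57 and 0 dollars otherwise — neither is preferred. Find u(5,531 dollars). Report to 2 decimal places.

From the first indifference, u(29,929 dollars) = 0.63·u(50,000 dollars) + 0.37·u(0 dollars) = 0.63·1 + 0.37·0 = 0.63.
Chaining: u(5,531 dollars) = 0.57·0.63 + 0.43·0.00 = 0.3591.

0.36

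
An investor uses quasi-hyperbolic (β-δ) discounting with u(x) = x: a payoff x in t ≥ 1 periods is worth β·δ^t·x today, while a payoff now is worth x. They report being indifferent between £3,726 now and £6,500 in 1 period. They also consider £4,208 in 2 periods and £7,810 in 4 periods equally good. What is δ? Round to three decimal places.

From the later pair, β·δ^2·4208 = β·δ^4·7810; dividing through, δ^2 = 4208/7810 = 0.53880, so δ = 0.73403.

δ ≈ 0.734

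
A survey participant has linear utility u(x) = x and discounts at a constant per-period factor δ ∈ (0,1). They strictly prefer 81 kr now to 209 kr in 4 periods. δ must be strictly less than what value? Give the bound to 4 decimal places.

δ < 0.7890

Comparing present values: 81 > δ^4·209.
So δ^4 < 81/209 = 0.38756; taking the 4th root of both positive sides preserves the inequality.
δ < 0.38756^(1/4) = 0.7890.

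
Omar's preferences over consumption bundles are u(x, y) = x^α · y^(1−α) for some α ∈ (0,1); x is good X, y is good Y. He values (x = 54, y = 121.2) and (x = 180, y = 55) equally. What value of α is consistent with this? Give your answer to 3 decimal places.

α ≈ 0.396

Indifference: 54^α · 121.2^(1−α) = 180^α · 55^(1−α).
(54/180)^α = (55/121.2)^(1−α); take logs: α·ln(54/180) = (1−α)·ln(55/121.2), i.e. α·-1.203973 = (1−α)·-0.790109.
With A = -1.203973 and B = -0.790109: α·A = (1−α)·B, so α = B/(A+B) = -0.790109/-1.994082 ≈ 0.396.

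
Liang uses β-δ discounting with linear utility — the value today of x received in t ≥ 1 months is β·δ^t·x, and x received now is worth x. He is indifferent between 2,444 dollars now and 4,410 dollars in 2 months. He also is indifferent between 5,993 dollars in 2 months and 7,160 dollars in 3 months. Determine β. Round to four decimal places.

β ≈ 0.7910

From the later pair, β·δ^2·5993 = β·δ^3·7160; dividing through, δ = 5993/7160 = 0.83701.
Now use the now-vs-future pair: 2444 = β·δ^2·4410 gives β = 2444/(0.70059·4410) ≈ 0.7910.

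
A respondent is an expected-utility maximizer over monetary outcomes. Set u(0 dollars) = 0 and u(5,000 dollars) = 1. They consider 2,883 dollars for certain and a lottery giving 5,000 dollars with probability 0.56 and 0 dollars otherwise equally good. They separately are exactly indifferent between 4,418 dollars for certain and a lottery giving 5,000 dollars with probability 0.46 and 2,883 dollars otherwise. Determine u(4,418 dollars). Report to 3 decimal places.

0.762

From the first indifference, u(2,883 dollars) = 0.56·u(5,000 dollars) + 0.44·u(0 dollars) = 0.56·1 + 0.44·0 = 0.56.
Chaining: u(4,418 dollars) = 0.46·1.00 + 0.54·0.56 = 0.7624.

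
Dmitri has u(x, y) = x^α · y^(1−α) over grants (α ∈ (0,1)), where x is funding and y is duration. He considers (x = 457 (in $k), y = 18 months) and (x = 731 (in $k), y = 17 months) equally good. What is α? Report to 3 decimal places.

The Cobb–Douglas utilities coincide, so 457^α·18^(1−α) = 731^α·17^(1−α).
Rearrange to (457/731)^α = (17/18)^(1−α) and take logs: α·-0.469730 = (1−α)·-0.057158.
Thus α·(-0.526888) = -0.057158, so α = -0.057158/-0.526888 ≈ 0.108.

α ≈ 0.108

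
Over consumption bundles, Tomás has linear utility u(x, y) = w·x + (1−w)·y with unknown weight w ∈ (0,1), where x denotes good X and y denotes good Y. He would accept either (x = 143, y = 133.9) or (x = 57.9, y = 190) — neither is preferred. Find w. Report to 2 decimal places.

u(143,133.9) = u(57.9,190) means w·143 + (1−w)·133.9 = w·57.9 + (1−w)·190.
Collecting terms: w·85.1 = (1−w)·56.1.
The marginal rate of substitution is 56.1/85.1, so w = 56.1/(85.1+56.1) = 0.40.

w = 0.40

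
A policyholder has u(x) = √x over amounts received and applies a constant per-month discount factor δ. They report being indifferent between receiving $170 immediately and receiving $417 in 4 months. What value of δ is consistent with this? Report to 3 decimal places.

δ ≈ 0.894

The payoff in 4 months is discounted by δ^4, so u(170) = δ^4·u(417) and δ^4 = u(170)/u(417).
With u(x) = √x: δ^4 = √170/√417 = √(170/417) = 0.63849.
Taking the 4th root: δ = 0.63849^(1/4) ≈ 0.894.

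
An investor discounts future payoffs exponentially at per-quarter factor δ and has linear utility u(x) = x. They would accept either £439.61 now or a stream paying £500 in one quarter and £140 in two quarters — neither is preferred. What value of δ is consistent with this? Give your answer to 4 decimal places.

δ ≈ 0.7300

The stream is worth 500δ + 140δ² today, so 500δ + 140δ² = 439.61.
That is, 140δ² + 500δ − 439.61 = 0, a quadratic in δ.
The positive root is δ = [−500 + √(500² + 4·140·439.61)] / (2·140) = (−500 + 704.402)/280 ≈ 0.7300.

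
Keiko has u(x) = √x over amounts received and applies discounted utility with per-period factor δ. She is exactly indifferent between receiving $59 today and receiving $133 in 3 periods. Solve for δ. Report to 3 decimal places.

δ ≈ 0.873

The payoff in 3 periods is discounted by δ^3, so u(59) = δ^3·u(133) and δ^3 = u(59)/u(133).
Since u(x) = √x, δ^3 = √(59/133) = 0.66604.
Hence δ = (0.66604)^(1/3) = 0.87331.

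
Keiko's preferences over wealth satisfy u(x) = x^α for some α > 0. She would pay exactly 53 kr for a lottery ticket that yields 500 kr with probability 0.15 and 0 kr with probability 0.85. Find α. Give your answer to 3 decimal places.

α ≈ 0.845

The lottery's expected utility is 0.15·u(500) + 0.85·u(0) = 0.15·500^α (since u(0) = 0 for α > 0).
Equating: 53^α = 0.15·500^α, i.e. 0.1060^α = 0.15.
Taking logs: α·ln(53/500) = ln(0.15), so α = -1.897120 / -2.244316 ≈ 0.845.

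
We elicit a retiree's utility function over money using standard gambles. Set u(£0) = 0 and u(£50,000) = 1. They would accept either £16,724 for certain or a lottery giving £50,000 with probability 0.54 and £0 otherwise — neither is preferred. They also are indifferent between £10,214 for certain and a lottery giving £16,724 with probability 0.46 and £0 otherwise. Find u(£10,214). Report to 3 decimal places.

0.248

From the first indifference, u(£16,724) = 0.54·u(£50,000) + 0.46·u(£0) = 0.54·1 + 0.46·0 = 0.54.
Chaining: u(£10,214) = 0.46·0.54 + 0.54·0.00 = 0.2484.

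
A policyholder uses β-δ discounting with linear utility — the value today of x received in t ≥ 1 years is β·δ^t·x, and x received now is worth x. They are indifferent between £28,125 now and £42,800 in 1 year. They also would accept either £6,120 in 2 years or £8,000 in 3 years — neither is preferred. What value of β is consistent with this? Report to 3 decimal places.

From the later pair, β·δ^2·6120 = β·δ^3·8000; dividing through, δ = 6120/8000 = 0.76500.
The first indifference: 28125 = β·δ·42800, so β = 28125/(δ·42800) = 28125/(0.76500·42800) ≈ 0.859.

β ≈ 0.859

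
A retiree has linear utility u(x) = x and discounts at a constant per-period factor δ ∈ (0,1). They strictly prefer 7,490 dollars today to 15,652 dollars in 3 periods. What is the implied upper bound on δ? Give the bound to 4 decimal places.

δ < 0.7822

Comparing present values: 7490 > δ^3·15652.
Hence δ^3 < 7490/15652 = 0.47853, and x ↦ x^(1/3) is increasing on (0,∞).
δ < 0.47853^(1/3) = 0.7822.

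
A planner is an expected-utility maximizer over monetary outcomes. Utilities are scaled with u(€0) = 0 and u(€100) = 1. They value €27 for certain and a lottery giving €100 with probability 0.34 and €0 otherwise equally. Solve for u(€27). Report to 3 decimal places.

u(€27) equals the lottery's expected utility: 0.34·1 + 0.66·0 = 0.34.

0.340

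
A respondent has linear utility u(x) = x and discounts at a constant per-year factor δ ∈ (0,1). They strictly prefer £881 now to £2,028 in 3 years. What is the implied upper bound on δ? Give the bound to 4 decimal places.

Comparing present values: 881 > δ^3·2028.
So δ^3 < 881/2028 = 0.43442; taking the cube root of both positive sides preserves the inequality.
δ < 0.43442^(1/3) = 0.7574.

δ < 0.7574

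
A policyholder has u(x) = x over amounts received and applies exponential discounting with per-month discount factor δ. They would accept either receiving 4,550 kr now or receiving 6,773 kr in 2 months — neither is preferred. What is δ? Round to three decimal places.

The payoff in 2 months is discounted by δ^2, so u(4550) = δ^2·u(6773) and δ^2 = u(4550)/u(6773).
With u(x) = x: δ^2 = 4550/6773 = 0.67179.
So δ = 0.67179^(1/2) ≈ 0.820.

δ ≈ 0.820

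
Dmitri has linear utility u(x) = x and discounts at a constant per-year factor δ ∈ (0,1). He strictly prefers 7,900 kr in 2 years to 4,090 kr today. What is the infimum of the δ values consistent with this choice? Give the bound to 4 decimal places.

δ > 0.7195

The preference means 4090 < δ^2·7900.
Dividing by 7900: δ^2 > 0.51772. Both sides are positive, so the square root keeps the direction.
δ > 0.51772^(1/2) = 0.7195.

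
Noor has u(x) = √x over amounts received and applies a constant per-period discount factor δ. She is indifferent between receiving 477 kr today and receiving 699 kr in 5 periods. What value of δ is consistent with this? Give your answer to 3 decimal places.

δ ≈ 0.963

Indifference means u(477) = δ^5 · u(699), so δ^5 = u(477)/u(699).
With u(x) = √x: δ^5 = √477/√699 = √(477/699) = 0.82608.
So δ = 0.82608^(1/5) ≈ 0.963.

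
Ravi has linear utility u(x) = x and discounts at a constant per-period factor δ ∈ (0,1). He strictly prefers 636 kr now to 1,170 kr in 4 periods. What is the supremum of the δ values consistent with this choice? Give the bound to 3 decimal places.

Under u(x) = x this choice says 636 > δ^4·1170.
So δ^4 < 636/1170 = 0.54359; taking the 4th root of both positive sides preserves the inequality.
δ < (636/1170)^(1/4) ≈ 0.859.

δ < 0.859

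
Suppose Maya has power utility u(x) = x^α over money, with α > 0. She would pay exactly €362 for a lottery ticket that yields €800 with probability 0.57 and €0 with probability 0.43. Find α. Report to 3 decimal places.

α ≈ 0.709

EU(lottery) = 0.57·800^α + 0.43·0 = 0.57·800^α.
Equating: 362^α = 0.57·800^α, i.e. 0.4525^α = 0.57.
α = ln(0.57) / ln(362/800) = -0.562119/-0.792968 ≈ 0.709.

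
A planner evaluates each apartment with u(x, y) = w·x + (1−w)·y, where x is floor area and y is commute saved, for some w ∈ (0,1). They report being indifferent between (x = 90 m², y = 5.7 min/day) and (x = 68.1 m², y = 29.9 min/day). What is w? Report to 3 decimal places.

w = 0.525

u(90,5.7) = u(68.1,29.9) means w·90 + (1−w)·5.7 = w·68.1 + (1−w)·29.9.
w·(90−68.1) = (1−w)·(29.9−5.7), i.e. w·21.9 = (1−w)·24.2.
Hence w = 24.2/(21.9+24.2) = 24.2/46.1 = 0.525.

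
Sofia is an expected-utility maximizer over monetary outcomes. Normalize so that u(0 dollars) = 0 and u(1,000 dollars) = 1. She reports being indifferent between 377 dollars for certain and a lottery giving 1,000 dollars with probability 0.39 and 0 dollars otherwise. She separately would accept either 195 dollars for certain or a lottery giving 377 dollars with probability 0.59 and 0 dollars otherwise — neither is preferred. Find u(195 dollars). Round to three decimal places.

0.230

First, u(377 dollars) = 0.39·u(1,000 dollars) + 0.61·u(0 dollars) = 0.39.
The second indifference gives u(195 dollars) = 0.59·u(377 dollars) + 0.41·u(0 dollars) = 0.59·0.39 + 0.41·0.00 = 0.2301.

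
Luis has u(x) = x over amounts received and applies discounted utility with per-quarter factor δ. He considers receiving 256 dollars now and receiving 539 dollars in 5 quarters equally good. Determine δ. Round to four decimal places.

Indifference means u(256) = δ^5 · u(539), so δ^5 = u(256)/u(539).
With u(x) = x: δ^5 = 256/539 = 0.47495.
So δ = 0.47495^(1/5) ≈ 0.8616.

δ ≈ 0.8616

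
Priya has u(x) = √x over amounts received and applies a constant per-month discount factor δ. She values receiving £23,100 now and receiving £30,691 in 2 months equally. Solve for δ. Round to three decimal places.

The payoff in 2 months is discounted by δ^2, so u(23100) = δ^2·u(30691) and δ^2 = u(23100)/u(30691).
Since u(x) = √x, δ^2 = √(23100/30691) = 0.86756.
Hence δ = (0.86756)^(1/2) = 0.93143.

δ ≈ 0.931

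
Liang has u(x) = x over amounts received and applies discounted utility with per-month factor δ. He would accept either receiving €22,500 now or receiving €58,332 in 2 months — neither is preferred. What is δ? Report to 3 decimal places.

Indifference means u(22500) = δ^2 · u(58332), so δ^2 = u(22500)/u(58332).
With u(x) = x: δ^2 = 22500/58332 = 0.38572.
So δ = 0.38572^(1/2) ≈ 0.621.

δ ≈ 0.621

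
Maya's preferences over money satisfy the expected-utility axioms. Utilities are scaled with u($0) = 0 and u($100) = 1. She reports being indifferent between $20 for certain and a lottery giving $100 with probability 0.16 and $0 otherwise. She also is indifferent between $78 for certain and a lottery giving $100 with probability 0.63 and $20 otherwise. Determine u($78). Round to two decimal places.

The first gamble pins u($20): it must equal 0.16·1 + 0.84·0 = 0.16.
Then u($78) = 0.63·u($100) + 0.37·u($20) = 0.63·1.00 + 0.37·0.16 = 0.6892.

0.69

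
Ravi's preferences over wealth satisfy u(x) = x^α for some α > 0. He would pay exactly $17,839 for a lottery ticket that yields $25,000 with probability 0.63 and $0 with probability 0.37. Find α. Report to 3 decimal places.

α ≈ 1.369

The lottery's expected utility is 0.63·u(25000) + 0.37·u(0) = 0.63·25000^α (since u(0) = 0 for α > 0).
Indifference: 17839^α = 0.63·25000^α, so (17839/25000)^α = 0.63.
Taking logs: α·ln(17839/25000) = ln(0.63), so α = -0.462035 / -0.337489 ≈ 1.369.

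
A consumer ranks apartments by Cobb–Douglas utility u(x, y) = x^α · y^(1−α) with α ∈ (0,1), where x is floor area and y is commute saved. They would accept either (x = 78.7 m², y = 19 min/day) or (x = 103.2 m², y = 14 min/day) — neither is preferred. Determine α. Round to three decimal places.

Set the two utilities equal: 78.7^α·19^(1−α) = 103.2^α·14^(1−α).
(78.7/103.2)^α = (14/19)^(1−α); take logs: α·ln(78.7/103.2) = (1−α)·ln(14/19), i.e. α·-0.271026 = (1−α)·-0.305382.
Thus α·(-0.576408) = -0.305382, so α = -0.305382/-0.576408 ≈ 0.530.

α ≈ 0.530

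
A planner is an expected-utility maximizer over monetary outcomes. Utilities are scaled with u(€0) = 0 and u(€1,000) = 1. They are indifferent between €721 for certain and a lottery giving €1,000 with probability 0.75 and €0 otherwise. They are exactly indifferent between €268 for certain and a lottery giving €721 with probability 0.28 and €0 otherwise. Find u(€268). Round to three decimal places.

The first gamble pins u(€721): it must equal 0.75·1 + 0.25·0 = 0.75.
Chaining: u(€268) = 0.28·0.75 + 0.72·0.00 = 0.2100.

0.210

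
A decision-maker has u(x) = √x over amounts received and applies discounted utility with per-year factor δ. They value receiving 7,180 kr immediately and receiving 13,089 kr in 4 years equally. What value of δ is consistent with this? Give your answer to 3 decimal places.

The payoff in 4 years is discounted by δ^4, so u(7180) = δ^4·u(13089) and δ^4 = u(7180)/u(13089).
With u(x) = √x: δ^4 = √7180/√13089 = √(7180/13089) = 0.74064.
Hence δ = (0.74064)^(1/4) = 0.92769.

δ ≈ 0.928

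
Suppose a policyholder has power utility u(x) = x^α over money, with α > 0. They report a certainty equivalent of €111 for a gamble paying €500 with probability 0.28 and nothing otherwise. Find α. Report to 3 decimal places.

EU(lottery) = 0.28·500^α + 0.72·0 = 0.28·500^α.
Indifference: 111^α = 0.28·500^α, so (111/500)^α = 0.28.
Take logs: α = ln 0.28 / ln(111/500) ≈ 0.84578.

α ≈ 0.846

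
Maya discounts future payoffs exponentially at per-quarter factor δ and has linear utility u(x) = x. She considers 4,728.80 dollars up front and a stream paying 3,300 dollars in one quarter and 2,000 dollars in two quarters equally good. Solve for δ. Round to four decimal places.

δ ≈ 0.9200

Present value of the stream is 3300·δ + 2000·δ². Indifference gives 3300δ + 2000δ² = 4728.80.
Rearranged: 2000δ² + 3300δ − 4728.80 = 0.
By the quadratic formula (taking the positive root), δ = (−3300 + √48720400.00) / 4000 ≈ 0.9200.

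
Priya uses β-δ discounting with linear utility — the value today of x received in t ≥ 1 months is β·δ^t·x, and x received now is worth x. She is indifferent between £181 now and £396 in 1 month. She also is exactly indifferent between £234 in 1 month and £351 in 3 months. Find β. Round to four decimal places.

β ≈ 0.5598

The second indifference involves only future payoffs, so β cancels: β·δ^1·234 = β·δ^3·351, giving δ^2 = 234/351 = 0.66667, so δ = 0.81650.
Substituting δ into 181 = β·δ·396: β = 181/(323.333) ≈ 0.5598.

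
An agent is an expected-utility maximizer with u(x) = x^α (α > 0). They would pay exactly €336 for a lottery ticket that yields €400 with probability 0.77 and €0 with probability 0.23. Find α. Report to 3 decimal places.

α ≈ 1.499

Since u(0) = 0, the lottery's EU is 0.77·400^α.
Indifference: 336^α = 0.77·400^α, so (336/400)^α = 0.77.
α = ln(0.77) / ln(336/400) = -0.261365/-0.174353 ≈ 1.499.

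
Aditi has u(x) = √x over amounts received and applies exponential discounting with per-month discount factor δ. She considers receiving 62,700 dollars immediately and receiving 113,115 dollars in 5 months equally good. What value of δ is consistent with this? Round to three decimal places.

The payoff in 5 months is discounted by δ^5, so u(62700) = δ^5·u(113115) and δ^5 = u(62700)/u(113115).
Since u(x) = √x, δ^5 = √(62700/113115) = 0.74452.
Hence δ = (0.74452)^(1/5) = 0.94270.

δ ≈ 0.943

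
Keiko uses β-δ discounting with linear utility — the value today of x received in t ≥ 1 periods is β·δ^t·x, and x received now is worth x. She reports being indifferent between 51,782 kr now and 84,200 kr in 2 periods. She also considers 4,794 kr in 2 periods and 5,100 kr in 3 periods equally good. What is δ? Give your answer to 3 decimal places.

Both payoffs in the second observation are in the future, so β drops out: δ^2·4794 = δ^3·5100 ⇒ δ = 4794/5100 = 0.94000.

δ ≈ 0.940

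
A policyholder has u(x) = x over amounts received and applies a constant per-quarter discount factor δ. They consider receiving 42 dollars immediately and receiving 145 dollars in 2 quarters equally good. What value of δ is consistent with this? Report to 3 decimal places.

The payoff in 2 quarters is discounted by δ^2, so u(42) = δ^2·u(145) and δ^2 = u(42)/u(145).
With u(x) = x: δ^2 = 42/145 = 0.28966.
Hence δ = (0.28966)^(1/2) = 0.53820.

δ ≈ 0.538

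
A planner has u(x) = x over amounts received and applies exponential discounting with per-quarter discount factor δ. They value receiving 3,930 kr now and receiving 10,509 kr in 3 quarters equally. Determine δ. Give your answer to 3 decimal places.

Equating discounted utilities: u(3930) = δ^3·u(10509) ⇒ δ^3 = u(3930)/u(10509).
With u(x) = x: δ^3 = 3930/10509 = 0.37397.
So δ = 0.37397^(1/3) ≈ 0.720.

δ ≈ 0.720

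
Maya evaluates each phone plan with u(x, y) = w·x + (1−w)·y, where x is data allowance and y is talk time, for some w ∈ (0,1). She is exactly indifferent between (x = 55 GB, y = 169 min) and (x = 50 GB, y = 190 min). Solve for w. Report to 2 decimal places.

Equating utilities: w·55 + (1−w)·169 = w·50 + (1−w)·190.
Collecting terms: w·5 = (1−w)·21.
Hence w = 21/(5+21) = 21/26 = 0.81.

w = 0.81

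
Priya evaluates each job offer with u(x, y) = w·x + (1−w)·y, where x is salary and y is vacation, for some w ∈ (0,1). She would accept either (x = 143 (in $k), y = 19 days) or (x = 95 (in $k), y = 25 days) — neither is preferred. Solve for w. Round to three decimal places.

Equating utilities: w·143 + (1−w)·19 = w·95 + (1−w)·25.
w·(143−95) = (1−w)·(25−19), i.e. w·48 = (1−w)·6.
So w/(1−w) = 6/48 = 0.1250, giving w = 6/(48+6) = 0.111.

w = 0.111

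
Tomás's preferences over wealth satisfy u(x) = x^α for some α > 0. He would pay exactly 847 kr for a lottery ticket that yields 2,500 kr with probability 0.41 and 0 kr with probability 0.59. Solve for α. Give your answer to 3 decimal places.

EU(lottery) = 0.41·2500^α + 0.59·0 = 0.41·2500^α.
Indifference: 847^α = 0.41·2500^α, so (847/2500)^α = 0.41.
Take logs: α = ln 0.41 / ln(847/2500) ≈ 0.82376.

α ≈ 0.824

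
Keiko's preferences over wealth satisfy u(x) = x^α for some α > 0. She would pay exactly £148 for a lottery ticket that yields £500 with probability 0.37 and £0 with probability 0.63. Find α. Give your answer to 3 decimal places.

α ≈ 0.817

EU(lottery) = 0.37·500^α + 0.63·0 = 0.37·500^α.
Setting u(148) equal to that: 148^α = 0.37·500^α ⇒ (148/500)^α = 0.37.
α = ln(0.37) / ln(148/500) = -0.994252/-1.217396 ≈ 0.817.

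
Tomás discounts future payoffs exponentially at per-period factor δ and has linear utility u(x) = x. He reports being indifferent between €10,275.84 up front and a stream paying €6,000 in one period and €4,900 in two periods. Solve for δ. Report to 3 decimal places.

The stream is worth 6000δ + 4900δ² today, so 6000δ + 4900δ² = 10275.84.
That is, 4900δ² + 6000δ − 10275.84 = 0, a quadratic in δ.
By the quadratic formula (taking the positive root), δ = (−6000 + √237406464.00) / 9800 ≈ 0.960.

δ ≈ 0.960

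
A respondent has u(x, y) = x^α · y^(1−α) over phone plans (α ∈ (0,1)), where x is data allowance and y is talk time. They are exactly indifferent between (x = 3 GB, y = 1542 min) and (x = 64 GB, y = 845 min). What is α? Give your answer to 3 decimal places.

Indifference: 3^α · 1542^(1−α) = 64^α · 845^(1−α).
Taking logs: α·ln 3 + (1−α)·ln 1542 = α·ln 64 + (1−α)·ln 845, i.e. α·-3.060271 = (1−α)·-0.601499.
So α/(1−α) = (-0.601499)/(-3.060271) = 0.196551, and α = 0.196551/1.196551 ≈ 0.164.

α ≈ 0.164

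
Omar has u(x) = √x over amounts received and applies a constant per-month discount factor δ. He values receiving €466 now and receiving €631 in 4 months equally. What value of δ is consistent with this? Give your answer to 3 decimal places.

δ ≈ 0.963

The payoff in 4 months is discounted by δ^4, so u(466) = δ^4·u(631) and δ^4 = u(466)/u(631).
With u(x) = √x: δ^4 = √466/√631 = √(466/631) = 0.85937.
Hence δ = (0.85937)^(1/4) = 0.96282.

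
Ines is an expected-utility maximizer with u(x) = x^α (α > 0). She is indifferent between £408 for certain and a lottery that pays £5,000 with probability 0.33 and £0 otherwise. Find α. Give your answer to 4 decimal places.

α ≈ 0.4424

The lottery's expected utility is 0.33·u(5000) + 0.67·u(0) = 0.33·5000^α (since u(0) = 0 for α > 0).
Setting u(408) equal to that: 408^α = 0.33·5000^α ⇒ (408/5000)^α = 0.33.
Taking logs: α·ln(408/5000) = ln(0.33), so α = -1.1086626 / -2.5059260 ≈ 0.4424.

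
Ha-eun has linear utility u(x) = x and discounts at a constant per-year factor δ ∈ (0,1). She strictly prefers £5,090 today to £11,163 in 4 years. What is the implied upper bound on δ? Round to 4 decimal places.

The preference means 5090 > δ^4·11163.
Hence δ^4 < 5090/11163 = 0.45597, and x ↦ x^(1/4) is increasing on (0,∞).
δ < (5090/11163)^(1/4) ≈ 0.8217.

δ < 0.8217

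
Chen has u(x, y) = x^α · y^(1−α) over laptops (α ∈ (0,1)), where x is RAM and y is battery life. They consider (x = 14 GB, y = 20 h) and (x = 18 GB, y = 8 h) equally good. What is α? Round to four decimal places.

α ≈ 0.7848

Set the two utilities equal: 14^α·20^(1−α) = 18^α·8^(1−α).
Rearrange to (14/18)^α = (8/20)^(1−α) and take logs: α·-0.2513144 = (1−α)·-0.9162907.
Thus α·(-1.1676051) = -0.9162907, so α = -0.9162907/-1.1676051 ≈ 0.7848.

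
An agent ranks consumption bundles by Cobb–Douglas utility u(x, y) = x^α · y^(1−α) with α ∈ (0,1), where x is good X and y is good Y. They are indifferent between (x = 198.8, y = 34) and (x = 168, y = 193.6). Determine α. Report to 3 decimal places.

The Cobb–Douglas utilities coincide, so 198.8^α·34^(1−α) = 168^α·193.6^(1−α).
Taking logs: α·ln 198.8 + (1−α)·ln 34 = α·ln 168 + (1−α)·ln 193.6, i.e. α·0.168335 = (1−α)·1.739434.
So α/(1−α) = (1.739434)/(0.168335) = 10.333169, and α = 10.333169/11.333169 ≈ 0.912.

α ≈ 0.912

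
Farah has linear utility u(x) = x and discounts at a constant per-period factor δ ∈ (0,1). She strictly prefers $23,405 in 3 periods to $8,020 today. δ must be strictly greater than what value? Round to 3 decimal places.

δ > 0.700

The preference means 8020 < δ^3·23405.
So δ^3 > 8020/23405 = 0.34266; taking the cube root of both positive sides preserves the inequality.
δ > (8020/23405)^(1/3) ≈ 0.700.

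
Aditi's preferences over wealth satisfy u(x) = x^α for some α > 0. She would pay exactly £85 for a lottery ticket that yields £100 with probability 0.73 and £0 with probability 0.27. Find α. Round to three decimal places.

EU(lottery) = 0.73·100^α + 0.27·0 = 0.73·100^α.
Indifference: 85^α = 0.73·100^α, so (85/100)^α = 0.73.
Take logs: α = ln 0.73 / ln(85/100) ≈ 1.93646.

α ≈ 1.936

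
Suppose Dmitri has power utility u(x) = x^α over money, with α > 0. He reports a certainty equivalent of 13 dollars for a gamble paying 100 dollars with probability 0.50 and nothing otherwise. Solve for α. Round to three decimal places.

α ≈ 0.340

Since u(0) = 0, the lottery's EU is 0.50·100^α.
Indifference: 13^α = 0.50·100^α, so (13/100)^α = 0.50.
Taking logs: α·ln(13/100) = ln(0.50), so α = -0.693147 / -2.040221 ≈ 0.340.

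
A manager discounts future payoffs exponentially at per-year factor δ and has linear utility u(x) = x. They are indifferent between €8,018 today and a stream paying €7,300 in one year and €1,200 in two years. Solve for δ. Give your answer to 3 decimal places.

δ ≈ 0.950

Present value of the stream is 7300·δ + 1200·δ². Indifference gives 7300δ + 1200δ² = 8018.
Rearranged: 1200δ² + 7300δ − 8018 = 0.
By the quadratic formula (taking the positive root), δ = (−7300 + √91776400.00) / 2400 ≈ 0.950.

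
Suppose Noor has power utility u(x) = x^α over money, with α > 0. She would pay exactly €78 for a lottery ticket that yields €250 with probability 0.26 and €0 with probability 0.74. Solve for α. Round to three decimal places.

EU(lottery) = 0.26·250^α + 0.74·0 = 0.26·250^α.
Equating: 78^α = 0.26·250^α, i.e. 0.3120^α = 0.26.
Take logs: α = ln 0.26 / ln(78/250) ≈ 1.15653.

α ≈ 1.157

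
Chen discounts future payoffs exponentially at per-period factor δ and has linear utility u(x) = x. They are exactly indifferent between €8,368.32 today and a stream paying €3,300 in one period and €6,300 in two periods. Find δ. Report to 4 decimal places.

δ ≈ 0.9200

The stream is worth 3300δ + 6300δ² today, so 3300δ + 6300δ² = 8368.32.
So 6300δ² + 3300δ − 8368.32 = 0.
δ = (−3300 + √(3300² + 4·6300·8368.32)) / (2·6300) = (−3300 + √221771664.00) / 12600 ≈ 0.9200.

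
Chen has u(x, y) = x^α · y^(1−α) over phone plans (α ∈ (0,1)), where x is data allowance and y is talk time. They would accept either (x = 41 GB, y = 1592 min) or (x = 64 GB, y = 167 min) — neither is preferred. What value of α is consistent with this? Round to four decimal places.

Indifference: 41^α · 1592^(1−α) = 64^α · 167^(1−α).
Taking logs: α·ln 41 + (1−α)·ln 1592 = α·ln 64 + (1−α)·ln 167, i.e. α·-0.4453110 = (1−α)·-2.2547526.
Thus α·(-2.7000636) = -2.2547526, so α = -2.2547526/-2.7000636 ≈ 0.8351.

α ≈ 0.8351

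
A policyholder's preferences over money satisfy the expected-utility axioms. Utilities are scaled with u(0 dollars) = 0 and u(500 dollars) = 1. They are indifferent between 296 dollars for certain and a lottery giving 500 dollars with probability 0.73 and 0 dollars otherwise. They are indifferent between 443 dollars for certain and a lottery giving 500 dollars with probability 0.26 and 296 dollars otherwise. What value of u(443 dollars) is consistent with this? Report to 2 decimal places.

0.80

First, u(296 dollars) = 0.73·u(500 dollars) + 0.27·u(0 dollars) = 0.73.
The second indifference gives u(443 dollars) = 0.26·u(500 dollars) + 0.74·u(296 dollars) = 0.26·1.00 + 0.74·0.73 = 0.8002.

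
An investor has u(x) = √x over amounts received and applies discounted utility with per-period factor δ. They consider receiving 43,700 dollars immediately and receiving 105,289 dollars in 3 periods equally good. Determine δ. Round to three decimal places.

Equating discounted utilities: u(43700) = δ^3·u(105289) ⇒ δ^3 = u(43700)/u(105289).
Since u(x) = √x, δ^3 = √(43700/105289) = 0.64424.
Taking the cube root: δ = 0.64424^(1/3) ≈ 0.864.

δ ≈ 0.864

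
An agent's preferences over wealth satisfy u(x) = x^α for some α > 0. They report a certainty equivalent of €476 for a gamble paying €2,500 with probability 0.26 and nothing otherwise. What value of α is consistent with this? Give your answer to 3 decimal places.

α ≈ 0.812

The lottery's expected utility is 0.26·u(2500) + 0.74·u(0) = 0.26·2500^α (since u(0) = 0 for α > 0).
Indifference: 476^α = 0.26·2500^α, so (476/2500)^α = 0.26.
Take logs: α = ln 0.26 / ln(476/2500) ≈ 0.81216.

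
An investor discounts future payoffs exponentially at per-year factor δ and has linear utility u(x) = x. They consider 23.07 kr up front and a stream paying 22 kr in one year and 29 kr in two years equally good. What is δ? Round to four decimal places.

Equating present values: 23.07 = 22δ + 29δ².
So 29δ² + 22δ − 23.07 = 0.
The positive root is δ = [−22 + √(22² + 4·29·23.07)] / (2·29) = (−22 + 56.215)/58 ≈ 0.5899.

δ ≈ 0.5899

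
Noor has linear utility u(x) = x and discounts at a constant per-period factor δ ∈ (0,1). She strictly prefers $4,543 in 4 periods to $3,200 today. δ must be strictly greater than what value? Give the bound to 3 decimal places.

Comparing present values: 3200 < δ^4·4543.
Hence δ^4 > 3200/4543 = 0.70438, and x ↦ x^(1/4) is increasing on (0,∞).
δ > (3200/4543)^(1/4) ≈ 0.916.

δ > 0.916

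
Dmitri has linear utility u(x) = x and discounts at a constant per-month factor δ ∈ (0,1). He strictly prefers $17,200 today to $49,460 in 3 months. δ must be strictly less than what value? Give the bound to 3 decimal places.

δ < 0.703

Under u(x) = x this choice says 17200 > δ^3·49460.
Dividing by 49460: δ^3 < 0.34776. Both sides are positive, so the cube root keeps the direction.
δ < (17200/49460)^(1/3) ≈ 0.703.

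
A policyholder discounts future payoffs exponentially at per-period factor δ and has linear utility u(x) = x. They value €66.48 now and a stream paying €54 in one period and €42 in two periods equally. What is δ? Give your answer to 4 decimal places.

δ ≈ 0.7700

The stream is worth 54δ + 42δ² today, so 54δ + 42δ² = 66.48.
Rearranged: 42δ² + 54δ − 66.48 = 0.
By the quadratic formula (taking the positive root), δ = (−54 + √14084.64) / 84 ≈ 0.7700.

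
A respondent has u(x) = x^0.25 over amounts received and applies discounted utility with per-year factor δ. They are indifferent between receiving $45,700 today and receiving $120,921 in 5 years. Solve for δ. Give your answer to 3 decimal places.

δ ≈ 0.953

The payoff in 5 years is discounted by δ^5, so u(45700) = δ^5·u(120921) and δ^5 = u(45700)/u(120921).
With u(x) = x^0.25: δ^5 = 45700^0.25/120921^0.25 = (45700/120921)^0.25 = 0.78407.
Hence δ = (0.78407)^(1/5) = 0.95251.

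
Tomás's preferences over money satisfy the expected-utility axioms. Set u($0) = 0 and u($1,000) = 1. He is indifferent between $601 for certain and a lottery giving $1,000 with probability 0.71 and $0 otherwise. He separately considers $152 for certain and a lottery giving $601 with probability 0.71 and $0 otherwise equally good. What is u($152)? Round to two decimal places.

First, u($601) = 0.71·u($1,000) + 0.29·u($0) = 0.71.
Chaining: u($152) = 0.71·0.71 + 0.29·0.00 = 0.5041.

0.50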